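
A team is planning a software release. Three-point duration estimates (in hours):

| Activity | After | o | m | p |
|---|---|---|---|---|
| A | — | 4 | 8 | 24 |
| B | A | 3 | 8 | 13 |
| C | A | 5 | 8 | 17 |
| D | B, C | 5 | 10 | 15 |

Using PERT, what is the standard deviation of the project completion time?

te_A = (4 + 4·8 + 24)/6 = 60/6 = 10; σ²_A = ((24−4)/6)² = 11.111
te_B = (3 + 4·8 + 13)/6 = 48/6 = 8; σ²_B = ((13−3)/6)² = 2.778
te_C = (5 + 4·8 + 17)/6 = 54/6 = 9; σ²_C = ((17−5)/6)² = 4.000
te_D = (5 + 4·10 + 15)/6 = 60/6 = 10; σ²_D = ((15−5)/6)² = 2.778

Forward pass:
ES_A = 0; EF_A = 10
ES_B = 10; EF_B = 10+8 = 18
ES_C = 10; EF_C = 10+9 = 19
ES_D = max(EF_B=18, EF_C=19) = 19; EF_D = 19+10 = 29
Expected project duration μ = 29 hours. Critical path: A → C → D.

Variance along critical path = 11.111 + 4.000 + 2.778 = 17.889
σ = √17.889 = 4.230 hours

4.23 hours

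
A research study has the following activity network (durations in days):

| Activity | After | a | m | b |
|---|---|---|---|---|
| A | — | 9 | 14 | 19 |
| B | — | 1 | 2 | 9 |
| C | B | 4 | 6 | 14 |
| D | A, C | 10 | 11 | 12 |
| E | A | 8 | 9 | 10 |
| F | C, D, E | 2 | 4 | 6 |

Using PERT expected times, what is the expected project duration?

te_A = (9 + 4·14 + 19)/6 = 84/6 = 14
te_B = (1 + 4·2 + 9)/6 = 18/6 = 3
te_C = (4 + 4·6 + 14)/6 = 42/6 = 7
te_D = (10 + 4·11 + 12)/6 = 66/6 = 11
te_E = (8 + 4·9 + 10)/6 = 54/6 = 9
te_F = (2 + 4·4 + 6)/6 = 24/6 = 4

Forward pass:
ES_A = 0; EF_A = 14
ES_B = 0; EF_B = 3
ES_C = 3; EF_C = 3+7 = 10
ES_D = max(EF_A=14, EF_C=10) = 14; EF_D = 14+11 = 25
ES_E = 14; EF_E = 14+9 = 23
ES_F = max(EF_C=10, EF_D=25, EF_E=23) = 25; EF_F = 25+4 = 29
Expected project duration μ = 29 days. Critical path: A → D → F.

29 days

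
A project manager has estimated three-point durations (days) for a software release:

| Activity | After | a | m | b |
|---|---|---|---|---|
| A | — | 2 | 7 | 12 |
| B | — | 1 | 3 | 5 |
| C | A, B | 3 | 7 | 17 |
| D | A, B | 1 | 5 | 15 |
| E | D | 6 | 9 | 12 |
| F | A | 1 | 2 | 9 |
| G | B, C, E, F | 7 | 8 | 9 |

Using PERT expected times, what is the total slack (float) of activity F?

12 days

te_A = (2 + 4·7 + 12)/6 = 42/6 = 7
te_B = (1 + 4·3 + 5)/6 = 18/6 = 3
te_C = (3 + 4·7 + 17)/6 = 48/6 = 8
te_D = (1 + 4·5 + 15)/6 = 36/6 = 6
te_E = (6 + 4·9 + 12)/6 = 54/6 = 9
te_F = (1 + 4·2 + 9)/6 = 18/6 = 3
te_G = (7 + 4·8 + 9)/6 = 48/6 = 8

Forward pass:
ES_A = 0; EF_A = 7
ES_B = 0; EF_B = 3
ES_C = max(EF_A=7, EF_B=3) = 7; EF_C = 7+8 = 15
ES_D = max(EF_A=7, EF_B=3) = 7; EF_D = 7+6 = 13
ES_E = 13; EF_E = 13+9 = 22
ES_F = 7; EF_F = 7+3 = 10
ES_G = max(EF_B=3, EF_C=15, EF_E=22, EF_F=10) = 22; EF_G = 22+8 = 30
Expected project duration μ = 30 days. Critical path: A → D → E → G.

Backward pass:
LF_G = 30; LS_G = 30−8 = 22
LF_F = LS_G = 22; LS_F = 22−3 = 19
LF_E = LS_G = 22; LS_E = 22−9 = 13
LF_D = LS_E = 13; LS_D = 13−6 = 7
LF_C = LS_G = 22; LS_C = 22−8 = 14
LF_B = min(LS_C=14, LS_D=7, LS_G=22) = 7; LS_B = 7−3 = 4
LF_A = min(LS_C=14, LS_D=7, LS_F=19) = 7; LS_A = 7−7 = 0
Slack_F = LS_F − ES_F = 19 − 7 = 12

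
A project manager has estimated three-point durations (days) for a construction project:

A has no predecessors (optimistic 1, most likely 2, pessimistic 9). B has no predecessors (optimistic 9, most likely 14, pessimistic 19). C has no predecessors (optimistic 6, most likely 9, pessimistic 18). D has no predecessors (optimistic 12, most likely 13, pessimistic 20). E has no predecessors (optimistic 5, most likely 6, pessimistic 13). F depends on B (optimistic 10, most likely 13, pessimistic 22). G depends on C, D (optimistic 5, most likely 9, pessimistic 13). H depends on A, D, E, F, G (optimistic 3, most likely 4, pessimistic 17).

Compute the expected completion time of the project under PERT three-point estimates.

te_A = (1 + 4·2 + 9)/6 = 18/6 = 3
te_B = (9 + 4·14 + 19)/6 = 84/6 = 14
te_C = (6 + 4·9 + 18)/6 = 60/6 = 10
te_D = (12 + 4·13 + 20)/6 = 84/6 = 14
te_E = (5 + 4·6 + 13)/6 = 42/6 = 7
te_F = (10 + 4·13 + 22)/6 = 84/6 = 14
te_G = (5 + 4·9 + 13)/6 = 54/6 = 9
te_H = (3 + 4·4 + 17)/6 = 36/6 = 6

Forward pass:
ES_A = 0; EF_A = 3
ES_B = 0; EF_B = 14
ES_C = 0; EF_C = 10
ES_D = 0; EF_D = 14
ES_E = 0; EF_E = 7
ES_F = 14; EF_F = 14+14 = 28
ES_G = max(EF_C=10, EF_D=14) = 14; EF_G = 14+9 = 23
ES_H = max(EF_A=3, EF_D=14, EF_E=7, EF_F=28, EF_G=23) = 28; EF_H = 28+6 = 34
Expected project duration μ = 34 days. Critical path: B → F → H.

34 days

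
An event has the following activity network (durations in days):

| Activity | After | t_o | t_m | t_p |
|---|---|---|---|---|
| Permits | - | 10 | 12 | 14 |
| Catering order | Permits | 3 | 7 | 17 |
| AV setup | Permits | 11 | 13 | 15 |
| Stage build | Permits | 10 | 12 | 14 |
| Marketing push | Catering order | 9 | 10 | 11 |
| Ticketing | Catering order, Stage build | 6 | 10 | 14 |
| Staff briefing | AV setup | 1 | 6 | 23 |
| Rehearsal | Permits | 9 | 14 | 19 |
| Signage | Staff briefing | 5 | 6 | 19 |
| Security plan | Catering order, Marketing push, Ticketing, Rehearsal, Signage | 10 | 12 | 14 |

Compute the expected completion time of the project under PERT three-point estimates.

te_Permits = (10 + 4·12 + 14)/6 = 72/6 = 12
te_Catering order = (3 + 4·7 + 17)/6 = 48/6 = 8
te_AV setup = (11 + 4·13 + 15)/6 = 78/6 = 13
te_Stage build = (10 + 4·12 + 14)/6 = 72/6 = 12
te_Marketing push = (9 + 4·10 + 11)/6 = 60/6 = 10
te_Ticketing = (6 + 4·10 + 14)/6 = 60/6 = 10
te_Staff briefing = (1 + 4·6 + 23)/6 = 48/6 = 8
te_Rehearsal = (9 + 4·14 + 19)/6 = 84/6 = 14
te_Signage = (5 + 4·6 + 19)/6 = 48/6 = 8
te_Security plan = (10 + 4·12 + 14)/6 = 72/6 = 12

Forward pass:
ES_Permits = 0; EF_Permits = 12
ES_Catering order = 12; EF_Catering order = 12+8 = 20
ES_AV setup = 12; EF_AV setup = 12+13 = 25
ES_Stage build = 12; EF_Stage build = 12+12 = 24
ES_Marketing push = 20; EF_Marketing push = 20+10 = 30
ES_Ticketing = max(EF_Catering order=20, EF_Stage build=24) = 24; EF_Ticketing = 24+10 = 34
ES_Staff briefing = 25; EF_Staff briefing = 25+8 = 33
ES_Rehearsal = 12; EF_Rehearsal = 12+14 = 26
ES_Signage = 33; EF_Signage = 33+8 = 41
ES_Security plan = max(EF_Catering order=20, EF_Marketing push=30, EF_Ticketing=34, EF_Rehearsal=26, EF_Signage=41) = 41; EF_Security plan = 41+12 = 53
Expected project duration μ = 53 days. Critical path: Permits → AV setup → Staff briefing → Signage → Security plan.

53 days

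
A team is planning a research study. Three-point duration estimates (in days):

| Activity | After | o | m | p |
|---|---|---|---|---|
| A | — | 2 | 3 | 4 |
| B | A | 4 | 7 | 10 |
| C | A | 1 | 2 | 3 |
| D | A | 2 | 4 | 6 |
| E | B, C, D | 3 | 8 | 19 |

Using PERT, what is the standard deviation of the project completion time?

te_A = (2 + 4·3 + 4)/6 = 18/6 = 3; σ²_A = ((4−2)/6)² = 0.111
te_B = (4 + 4·7 + 10)/6 = 42/6 = 7; σ²_B = ((10−4)/6)² = 1.000
te_C = (1 + 4·2 + 3)/6 = 12/6 = 2; σ²_C = ((3−1)/6)² = 0.111
te_D = (2 + 4·4 + 6)/6 = 24/6 = 4; σ²_D = ((6−2)/6)² = 0.444
te_E = (3 + 4·8 + 19)/6 = 54/6 = 9; σ²_E = ((19−3)/6)² = 7.111

Forward pass:
ES_A = 0; EF_A = 3
ES_B = 3; EF_B = 3+7 = 10
ES_C = 3; EF_C = 3+2 = 5
ES_D = 3; EF_D = 3+4 = 7
ES_E = max(EF_B=10, EF_C=5, EF_D=7) = 10; EF_E = 10+9 = 19
Expected project duration μ = 19 days. Critical path: A → B → E.

Variance along critical path = 0.111 + 1.000 + 7.111 = 8.222
σ = √8.222 = 2.867 days

2.87 days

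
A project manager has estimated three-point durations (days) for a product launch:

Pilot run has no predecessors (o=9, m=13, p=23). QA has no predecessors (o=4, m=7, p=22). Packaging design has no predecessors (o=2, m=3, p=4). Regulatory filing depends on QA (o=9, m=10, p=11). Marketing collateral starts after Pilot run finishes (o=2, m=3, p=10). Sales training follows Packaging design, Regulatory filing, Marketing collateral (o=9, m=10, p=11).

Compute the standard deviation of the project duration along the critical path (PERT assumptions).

te_Pilot run = (9 + 4·13 + 23)/6 = 84/6 = 14; σ²_Pilot run = ((23−9)/6)² = 5.444
te_QA = (4 + 4·7 + 22)/6 = 54/6 = 9; σ²_QA = ((22−4)/6)² = 9.000
te_Packaging design = (2 + 4·3 + 4)/6 = 18/6 = 3; σ²_Packaging design = ((4−2)/6)² = 0.111
te_Regulatory filing = (9 + 4·10 + 11)/6 = 60/6 = 10; σ²_Regulatory filing = ((11−9)/6)² = 0.111
te_Marketing collateral = (2 + 4·3 + 10)/6 = 24/6 = 4; σ²_Marketing collateral = ((10−2)/6)² = 1.778
te_Sales training = (9 + 4·10 + 11)/6 = 60/6 = 10; σ²_Sales training = ((11−9)/6)² = 0.111

Forward pass:
ES_Pilot run = 0; EF_Pilot run = 14
ES_QA = 0; EF_QA = 9
ES_Packaging design = 0; EF_Packaging design = 3
ES_Regulatory filing = 9; EF_Regulatory filing = 9+10 = 19
ES_Marketing collateral = 14; EF_Marketing collateral = 14+4 = 18
ES_Sales training = max(EF_Packaging design=3, EF_Regulatory filing=19, EF_Marketing collateral=18) = 19; EF_Sales training = 19+10 = 29
Expected project duration μ = 29 days. Critical path: QA → Regulatory filing → Sales training.

Variance along critical path = 9.000 + 0.111 + 0.111 = 9.222
σ = √9.222 = 3.037 days

3.04 days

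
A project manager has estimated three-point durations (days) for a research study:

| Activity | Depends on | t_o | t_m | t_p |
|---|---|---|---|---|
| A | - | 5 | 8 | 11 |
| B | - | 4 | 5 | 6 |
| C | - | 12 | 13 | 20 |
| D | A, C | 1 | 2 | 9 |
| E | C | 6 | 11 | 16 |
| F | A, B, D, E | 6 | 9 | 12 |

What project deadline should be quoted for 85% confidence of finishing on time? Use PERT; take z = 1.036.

36.4 days

te_A = (5 + 4·8 + 11)/6 = 48/6 = 8; σ²_A = ((11−5)/6)² = 1.000
te_B = (4 + 4·5 + 6)/6 = 30/6 = 5; σ²_B = ((6−4)/6)² = 0.111
te_C = (12 + 4·13 + 20)/6 = 84/6 = 14; σ²_C = ((20−12)/6)² = 1.778
te_D = (1 + 4·2 + 9)/6 = 18/6 = 3; σ²_D = ((9−1)/6)² = 1.778
te_E = (6 + 4·11 + 16)/6 = 66/6 = 11; σ²_E = ((16−6)/6)² = 2.778
te_F = (6 + 4·9 + 12)/6 = 54/6 = 9; σ²_F = ((12−6)/6)² = 1.000

Forward pass:
ES_A = 0; EF_A = 8
ES_B = 0; EF_B = 5
ES_C = 0; EF_C = 14
ES_D = max(EF_A=8, EF_C=14) = 14; EF_D = 14+3 = 17
ES_E = 14; EF_E = 14+11 = 25
ES_F = max(EF_A=8, EF_B=5, EF_D=17, EF_E=25) = 25; EF_F = 25+9 = 34
Expected project duration μ = 34 days. Critical path: C → E → F.

Variance along critical path = 1.778 + 2.778 + 1.000 = 5.556; σ = 2.357 days.
D = μ + z·σ = 34 + 1.036·2.357 = 36.4 days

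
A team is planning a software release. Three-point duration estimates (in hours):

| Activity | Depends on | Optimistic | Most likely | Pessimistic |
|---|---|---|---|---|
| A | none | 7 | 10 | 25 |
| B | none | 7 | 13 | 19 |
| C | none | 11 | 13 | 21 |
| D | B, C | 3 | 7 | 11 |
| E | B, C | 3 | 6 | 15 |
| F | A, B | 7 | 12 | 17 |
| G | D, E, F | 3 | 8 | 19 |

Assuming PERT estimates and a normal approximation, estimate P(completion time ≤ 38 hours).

te_A = (7 + 4·10 + 25)/6 = 72/6 = 12; σ²_A = ((25−7)/6)² = 9.000
te_B = (7 + 4·13 + 19)/6 = 78/6 = 13; σ²_B = ((19−7)/6)² = 4.000
te_C = (11 + 4·13 + 21)/6 = 84/6 = 14; σ²_C = ((21−11)/6)² = 2.778
te_D = (3 + 4·7 + 11)/6 = 42/6 = 7; σ²_D = ((11−3)/6)² = 1.778
te_E = (3 + 4·6 + 15)/6 = 42/6 = 7; σ²_E = ((15−3)/6)² = 4.000
te_F = (7 + 4·12 + 17)/6 = 72/6 = 12; σ²_F = ((17−7)/6)² = 2.778
te_G = (3 + 4·8 + 19)/6 = 54/6 = 9; σ²_G = ((19−3)/6)² = 7.111

Forward pass:
ES_A = 0; EF_A = 12
ES_B = 0; EF_B = 13
ES_C = 0; EF_C = 14
ES_D = max(EF_B=13, EF_C=14) = 14; EF_D = 14+7 = 21
ES_E = max(EF_B=13, EF_C=14) = 14; EF_E = 14+7 = 21
ES_F = max(EF_A=12, EF_B=13) = 13; EF_F = 13+12 = 25
ES_G = max(EF_D=21, EF_E=21, EF_F=25) = 25; EF_G = 25+9 = 34
Expected project duration μ = 34 hours. Critical path: B → F → G.

Variance along critical path = 4.000 + 2.778 + 7.111 = 13.889; σ = √13.889 = 3.727 hours.
Z = (38 − 34) / 3.727 = 1.073
P(T ≤ 38) = Φ(1.073) ≈ 0.858

0.858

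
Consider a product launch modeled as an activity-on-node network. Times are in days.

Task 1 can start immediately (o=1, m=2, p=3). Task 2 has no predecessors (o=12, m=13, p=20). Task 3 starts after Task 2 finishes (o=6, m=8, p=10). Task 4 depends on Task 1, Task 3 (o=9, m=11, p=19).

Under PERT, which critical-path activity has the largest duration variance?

te_Task 1 = (1 + 4·2 + 3)/6 = 12/6 = 2; σ²_Task 1 = ((3−1)/6)² = 0.111
te_Task 2 = (12 + 4·13 + 20)/6 = 84/6 = 14; σ²_Task 2 = ((20−12)/6)² = 1.778
te_Task 3 = (6 + 4·8 + 10)/6 = 48/6 = 8; σ²_Task 3 = ((10−6)/6)² = 0.444
te_Task 4 = (9 + 4·11 + 19)/6 = 72/6 = 12; σ²_Task 4 = ((19−9)/6)² = 2.778

Forward pass:
ES_Task 1 = 0; EF_Task 1 = 2
ES_Task 2 = 0; EF_Task 2 = 14
ES_Task 3 = 14; EF_Task 3 = 14+8 = 22
ES_Task 4 = max(EF_Task 1=2, EF_Task 3=22) = 22; EF_Task 4 = 22+12 = 34
Expected project duration μ = 34 days. Critical path: Task 2 → Task 3 → Task 4.

Variances on critical path: σ²_Task 2=1.778, σ²_Task 3=0.444, σ²_Task 4=2.778.
Largest is σ²_Task 4 = 2.778.

Task 4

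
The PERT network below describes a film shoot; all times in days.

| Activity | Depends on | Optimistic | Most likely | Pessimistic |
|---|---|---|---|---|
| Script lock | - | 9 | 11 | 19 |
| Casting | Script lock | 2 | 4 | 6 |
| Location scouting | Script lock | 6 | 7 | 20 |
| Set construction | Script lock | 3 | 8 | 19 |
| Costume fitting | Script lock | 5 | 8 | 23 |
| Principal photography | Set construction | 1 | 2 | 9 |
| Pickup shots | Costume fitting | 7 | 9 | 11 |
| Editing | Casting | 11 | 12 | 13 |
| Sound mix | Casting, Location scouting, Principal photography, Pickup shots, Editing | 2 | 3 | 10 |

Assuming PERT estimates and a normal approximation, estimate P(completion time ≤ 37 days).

te_Script lock = (9 + 4·11 + 19)/6 = 72/6 = 12; σ²_Script lock = ((19−9)/6)² = 2.778
te_Casting = (2 + 4·4 + 6)/6 = 24/6 = 4; σ²_Casting = ((6−2)/6)² = 0.444
te_Location scouting = (6 + 4·7 + 20)/6 = 54/6 = 9; σ²_Location scouting = ((20−6)/6)² = 5.444
te_Set construction = (3 + 4·8 + 19)/6 = 54/6 = 9; σ²_Set construction = ((19−3)/6)² = 7.111
te_Costume fitting = (5 + 4·8 + 23)/6 = 60/6 = 10; σ²_Costume fitting = ((23−5)/6)² = 9.000
te_Principal photography = (1 + 4·2 + 9)/6 = 18/6 = 3; σ²_Principal photography = ((9−1)/6)² = 1.778
te_Pickup shots = (7 + 4·9 + 11)/6 = 54/6 = 9; σ²_Pickup shots = ((11−7)/6)² = 0.444
te_Editing = (11 + 4·12 + 13)/6 = 72/6 = 12; σ²_Editing = ((13−11)/6)² = 0.111
te_Sound mix = (2 + 4·3 + 10)/6 = 24/6 = 4; σ²_Sound mix = ((10−2)/6)² = 1.778

Forward pass:
ES_Script lock = 0; EF_Script lock = 12
ES_Casting = 12; EF_Casting = 12+4 = 16
ES_Location scouting = 12; EF_Location scouting = 12+9 = 21
ES_Set construction = 12; EF_Set construction = 12+9 = 21
ES_Costume fitting = 12; EF_Costume fitting = 12+10 = 22
ES_Principal photography = 21; EF_Principal photography = 21+3 = 24
ES_Pickup shots = 22; EF_Pickup shots = 22+9 = 31
ES_Editing = 16; EF_Editing = 16+12 = 28
ES_Sound mix = max(EF_Casting=16, EF_Location scouting=21, EF_Principal photography=24, EF_Pickup shots=31, EF_Editing=28) = 31; EF_Sound mix = 31+4 = 35
Expected project duration μ = 35 days. Critical path: Script lock → Costume fitting → Pickup shots → Sound mix.

Variance along critical path = 2.778 + 9.000 + 0.444 + 1.778 = 14.000; σ = √14.000 = 3.742 days.
Z = (37 − 35) / 3.742 = 0.535
P(T ≤ 37) = Φ(0.535) ≈ 0.704

0.704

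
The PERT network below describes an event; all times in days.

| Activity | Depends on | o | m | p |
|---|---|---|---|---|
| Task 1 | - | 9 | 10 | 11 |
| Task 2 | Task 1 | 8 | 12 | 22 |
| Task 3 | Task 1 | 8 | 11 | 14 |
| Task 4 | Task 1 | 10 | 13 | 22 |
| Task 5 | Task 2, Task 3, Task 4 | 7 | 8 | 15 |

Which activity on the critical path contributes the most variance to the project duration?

te_Task 1 = (9 + 4·10 + 11)/6 = 60/6 = 10; σ²_Task 1 = ((11−9)/6)² = 0.111
te_Task 2 = (8 + 4·12 + 22)/6 = 78/6 = 13; σ²_Task 2 = ((22−8)/6)² = 5.444
te_Task 3 = (8 + 4·11 + 14)/6 = 66/6 = 11; σ²_Task 3 = ((14−8)/6)² = 1.000
te_Task 4 = (10 + 4·13 + 22)/6 = 84/6 = 14; σ²_Task 4 = ((22−10)/6)² = 4.000
te_Task 5 = (7 + 4·8 + 15)/6 = 54/6 = 9; σ²_Task 5 = ((15−7)/6)² = 1.778

Forward pass:
ES_Task 1 = 0; EF_Task 1 = 10
ES_Task 2 = 10; EF_Task 2 = 10+13 = 23
ES_Task 3 = 10; EF_Task 3 = 10+11 = 21
ES_Task 4 = 10; EF_Task 4 = 10+14 = 24
ES_Task 5 = max(EF_Task 2=23, EF_Task 3=21, EF_Task 4=24) = 24; EF_Task 5 = 24+9 = 33
Expected project duration μ = 33 days. Critical path: Task 1 → Task 4 → Task 5.

Variances on critical path: σ²_Task 1=0.111, σ²_Task 4=4.000, σ²_Task 5=1.778.
Largest is σ²_Task 4 = 4.000.

Task 4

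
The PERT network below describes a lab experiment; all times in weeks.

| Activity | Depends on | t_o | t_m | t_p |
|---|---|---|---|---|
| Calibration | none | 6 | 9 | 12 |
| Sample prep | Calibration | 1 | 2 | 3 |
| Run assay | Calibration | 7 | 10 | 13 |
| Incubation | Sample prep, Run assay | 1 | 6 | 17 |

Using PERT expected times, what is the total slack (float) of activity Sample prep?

te_Calibration = (6 + 4·9 + 12)/6 = 54/6 = 9
te_Sample prep = (1 + 4·2 + 3)/6 = 12/6 = 2
te_Run assay = (7 + 4·10 + 13)/6 = 60/6 = 10
te_Incubation = (1 + 4·6 + 17)/6 = 42/6 = 7

Forward pass:
ES_Calibration = 0; EF_Calibration = 9
ES_Sample prep = 9; EF_Sample prep = 9+2 = 11
ES_Run assay = 9; EF_Run assay = 9+10 = 19
ES_Incubation = max(EF_Sample prep=11, EF_Run assay=19) = 19; EF_Incubation = 19+7 = 26
Expected project duration μ = 26 weeks. Critical path: Calibration → Run assay → Incubation.

Backward pass:
LF_Incubation = 26; LS_Incubation = 26−7 = 19
LF_Run assay = LS_Incubation = 19; LS_Run assay = 19−10 = 9
LF_Sample prep = LS_Incubation = 19; LS_Sample prep = 19−2 = 17
LF_Calibration = min(LS_Sample prep=17, LS_Run assay=9) = 9; LS_Calibration = 9−9 = 0
Slack_Sample prep = LS_Sample prep − ES_Sample prep = 17 − 9 = 8

8 weeks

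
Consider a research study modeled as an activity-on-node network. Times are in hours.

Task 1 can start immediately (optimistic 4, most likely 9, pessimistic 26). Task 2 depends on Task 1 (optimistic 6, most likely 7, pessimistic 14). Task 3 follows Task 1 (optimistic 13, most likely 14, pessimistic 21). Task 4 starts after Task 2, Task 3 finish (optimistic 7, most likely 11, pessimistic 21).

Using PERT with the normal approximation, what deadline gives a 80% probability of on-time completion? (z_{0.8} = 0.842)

41.8 hours

te_Task 1 = (4 + 4·9 + 26)/6 = 66/6 = 11; σ²_Task 1 = ((26−4)/6)² = 13.444
te_Task 2 = (6 + 4·7 + 14)/6 = 48/6 = 8; σ²_Task 2 = ((14−6)/6)² = 1.778
te_Task 3 = (13 + 4·14 + 21)/6 = 90/6 = 15; σ²_Task 3 = ((21−13)/6)² = 1.778
te_Task 4 = (7 + 4·11 + 21)/6 = 72/6 = 12; σ²_Task 4 = ((21−7)/6)² = 5.444

Forward pass:
ES_Task 1 = 0; EF_Task 1 = 11
ES_Task 2 = 11; EF_Task 2 = 11+8 = 19
ES_Task 3 = 11; EF_Task 3 = 11+15 = 26
ES_Task 4 = max(EF_Task 2=19, EF_Task 3=26) = 26; EF_Task 4 = 26+12 = 38
Expected project duration μ = 38 hours. Critical path: Task 1 → Task 3 → Task 4.

Variance along critical path = 13.444 + 1.778 + 5.444 = 20.667; σ = 4.546 hours.
D = μ + z·σ = 38 + 0.842·4.546 = 41.8 hours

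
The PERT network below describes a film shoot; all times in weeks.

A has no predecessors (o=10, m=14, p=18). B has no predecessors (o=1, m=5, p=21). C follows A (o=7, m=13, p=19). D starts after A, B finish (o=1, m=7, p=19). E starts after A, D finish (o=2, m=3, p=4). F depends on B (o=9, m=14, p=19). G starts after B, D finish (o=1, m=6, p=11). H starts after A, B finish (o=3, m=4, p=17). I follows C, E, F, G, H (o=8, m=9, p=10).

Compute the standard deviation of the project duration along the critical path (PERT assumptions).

te_A = (10 + 4·14 + 18)/6 = 84/6 = 14; σ²_A = ((18−10)/6)² = 1.778
te_B = (1 + 4·5 + 21)/6 = 42/6 = 7; σ²_B = ((21−1)/6)² = 11.111
te_C = (7 + 4·13 + 19)/6 = 78/6 = 13; σ²_C = ((19−7)/6)² = 4.000
te_D = (1 + 4·7 + 19)/6 = 48/6 = 8; σ²_D = ((19−1)/6)² = 9.000
te_E = (2 + 4·3 + 4)/6 = 18/6 = 3; σ²_E = ((4−2)/6)² = 0.111
te_F = (9 + 4·14 + 19)/6 = 84/6 = 14; σ²_F = ((19−9)/6)² = 2.778
te_G = (1 + 4·6 + 11)/6 = 36/6 = 6; σ²_G = ((11−1)/6)² = 2.778
te_H = (3 + 4·4 + 17)/6 = 36/6 = 6; σ²_H = ((17−3)/6)² = 5.444
te_I = (8 + 4·9 + 10)/6 = 54/6 = 9; σ²_I = ((10−8)/6)² = 0.111

Forward pass:
ES_A = 0; EF_A = 14
ES_B = 0; EF_B = 7
ES_C = 14; EF_C = 14+13 = 27
ES_D = max(EF_A=14, EF_B=7) = 14; EF_D = 14+8 = 22
ES_E = max(EF_A=14, EF_D=22) = 22; EF_E = 22+3 = 25
ES_F = 7; EF_F = 7+14 = 21
ES_G = max(EF_B=7, EF_D=22) = 22; EF_G = 22+6 = 28
ES_H = max(EF_A=14, EF_B=7) = 14; EF_H = 14+6 = 20
ES_I = max(EF_C=27, EF_E=25, EF_F=21, EF_G=28, EF_H=20) = 28; EF_I = 28+9 = 37
Expected project duration μ = 37 weeks. Critical path: A → D → G → I.

Variance along critical path = 1.778 + 9.000 + 2.778 + 0.111 = 13.667
σ = √13.667 = 3.697 weeks

3.70 weeks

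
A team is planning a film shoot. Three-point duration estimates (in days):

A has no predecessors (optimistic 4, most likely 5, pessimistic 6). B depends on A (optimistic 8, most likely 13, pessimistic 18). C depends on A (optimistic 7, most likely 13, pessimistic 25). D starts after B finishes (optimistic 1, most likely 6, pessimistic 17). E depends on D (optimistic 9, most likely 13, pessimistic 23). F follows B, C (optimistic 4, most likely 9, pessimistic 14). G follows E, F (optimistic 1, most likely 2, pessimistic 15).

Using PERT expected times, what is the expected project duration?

te_A = (4 + 4·5 + 6)/6 = 30/6 = 5
te_B = (8 + 4·13 + 18)/6 = 78/6 = 13
te_C = (7 + 4·13 + 25)/6 = 84/6 = 14
te_D = (1 + 4·6 + 17)/6 = 42/6 = 7
te_E = (9 + 4·13 + 23)/6 = 84/6 = 14
te_F = (4 + 4·9 + 14)/6 = 54/6 = 9
te_G = (1 + 4·2 + 15)/6 = 24/6 = 4

Forward pass:
ES_A = 0; EF_A = 5
ES_B = 5; EF_B = 5+13 = 18
ES_C = 5; EF_C = 5+14 = 19
ES_D = 18; EF_D = 18+7 = 25
ES_E = 25; EF_E = 25+14 = 39
ES_F = max(EF_B=18, EF_C=19) = 19; EF_F = 19+9 = 28
ES_G = max(EF_E=39, EF_F=28) = 39; EF_G = 39+4 = 43
Expected project duration μ = 43 days. Critical path: A → B → D → E → G.

43 days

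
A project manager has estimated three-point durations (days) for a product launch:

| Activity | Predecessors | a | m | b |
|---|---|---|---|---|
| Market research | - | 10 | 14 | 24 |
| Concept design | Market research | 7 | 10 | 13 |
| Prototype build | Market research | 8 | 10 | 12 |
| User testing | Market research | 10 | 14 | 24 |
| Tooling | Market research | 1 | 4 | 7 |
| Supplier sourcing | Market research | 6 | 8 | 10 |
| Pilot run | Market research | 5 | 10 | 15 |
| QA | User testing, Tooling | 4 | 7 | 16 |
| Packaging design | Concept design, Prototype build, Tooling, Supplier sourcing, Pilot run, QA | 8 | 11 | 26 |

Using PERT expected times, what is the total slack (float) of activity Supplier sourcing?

15 days

te_Market research = (10 + 4·14 + 24)/6 = 90/6 = 15
te_Concept design = (7 + 4·10 + 13)/6 = 60/6 = 10
te_Prototype build = (8 + 4·10 + 12)/6 = 60/6 = 10
te_User testing = (10 + 4·14 + 24)/6 = 90/6 = 15
te_Tooling = (1 + 4·4 + 7)/6 = 24/6 = 4
te_Supplier sourcing = (6 + 4·8 + 10)/6 = 48/6 = 8
te_Pilot run = (5 + 4·10 + 15)/6 = 60/6 = 10
te_QA = (4 + 4·7 + 16)/6 = 48/6 = 8
te_Packaging design = (8 + 4·11 + 26)/6 = 78/6 = 13

Forward pass:
ES_Market research = 0; EF_Market research = 15
ES_Concept design = 15; EF_Concept design = 15+10 = 25
ES_Prototype build = 15; EF_Prototype build = 15+10 = 25
ES_User testing = 15; EF_User testing = 15+15 = 30
ES_Tooling = 15; EF_Tooling = 15+4 = 19
ES_Supplier sourcing = 15; EF_Supplier sourcing = 15+8 = 23
ES_Pilot run = 15; EF_Pilot run = 15+10 = 25
ES_QA = max(EF_User testing=30, EF_Tooling=19) = 30; EF_QA = 30+8 = 38
ES_Packaging design = max(EF_Concept design=25, EF_Prototype build=25, EF_Tooling=19, EF_Supplier sourcing=23, EF_Pilot run=25, EF_QA=38) = 38; EF_Packaging design = 38+13 = 51
Expected project duration μ = 51 days. Critical path: Market research → User testing → QA → Packaging design.

Backward pass:
LF_Packaging design = 51; LS_Packaging design = 51−13 = 38
LF_QA = LS_Packaging design = 38; LS_QA = 38−8 = 30
LF_Pilot run = LS_Packaging design = 38; LS_Pilot run = 38−10 = 28
LF_Supplier sourcing = LS_Packaging design = 38; LS_Supplier sourcing = 38−8 = 30
LF_Tooling = min(LS_QA=30, LS_Packaging design=38) = 30; LS_Tooling = 30−4 = 26
LF_User testing = LS_QA = 30; LS_User testing = 30−15 = 15
LF_Prototype build = LS_Packaging design = 38; LS_Prototype build = 38−10 = 28
LF_Concept design = LS_Packaging design = 38; LS_Concept design = 38−10 = 28
LF_Market research = min(LS_Concept design=28, LS_Prototype build=28, LS_User testing=15, LS_Tooling=26, LS_Supplier sourcing=30, LS_Pilot run=28) = 15; LS_Market research = 15−15 = 0
Slack_Supplier sourcing = LS_Supplier sourcing − ES_Supplier sourcing = 30 − 15 = 15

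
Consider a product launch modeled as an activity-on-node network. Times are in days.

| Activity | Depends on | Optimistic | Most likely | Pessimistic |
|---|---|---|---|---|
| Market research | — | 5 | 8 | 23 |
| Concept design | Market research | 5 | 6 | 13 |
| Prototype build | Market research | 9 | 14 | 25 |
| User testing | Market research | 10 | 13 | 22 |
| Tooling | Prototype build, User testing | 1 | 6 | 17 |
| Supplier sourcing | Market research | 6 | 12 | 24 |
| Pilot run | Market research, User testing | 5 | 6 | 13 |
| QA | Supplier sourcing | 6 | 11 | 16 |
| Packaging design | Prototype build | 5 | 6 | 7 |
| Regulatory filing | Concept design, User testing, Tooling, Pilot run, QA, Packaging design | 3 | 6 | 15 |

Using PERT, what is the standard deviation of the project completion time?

te_Market research = (5 + 4·8 + 23)/6 = 60/6 = 10; σ²_Market research = ((23−5)/6)² = 9.000
te_Concept design = (5 + 4·6 + 13)/6 = 42/6 = 7; σ²_Concept design = ((13−5)/6)² = 1.778
te_Prototype build = (9 + 4·14 + 25)/6 = 90/6 = 15; σ²_Prototype build = ((25−9)/6)² = 7.111
te_User testing = (10 + 4·13 + 22)/6 = 84/6 = 14; σ²_User testing = ((22−10)/6)² = 4.000
te_Tooling = (1 + 4·6 + 17)/6 = 42/6 = 7; σ²_Tooling = ((17−1)/6)² = 7.111
te_Supplier sourcing = (6 + 4·12 + 24)/6 = 78/6 = 13; σ²_Supplier sourcing = ((24−6)/6)² = 9.000
te_Pilot run = (5 + 4·6 + 13)/6 = 42/6 = 7; σ²_Pilot run = ((13−5)/6)² = 1.778
te_QA = (6 + 4·11 + 16)/6 = 66/6 = 11; σ²_QA = ((16−6)/6)² = 2.778
te_Packaging design = (5 + 4·6 + 7)/6 = 36/6 = 6; σ²_Packaging design = ((7−5)/6)² = 0.111
te_Regulatory filing = (3 + 4·6 + 15)/6 = 42/6 = 7; σ²_Regulatory filing = ((15−3)/6)² = 4.000

Forward pass:
ES_Market research = 0; EF_Market research = 10
ES_Concept design = 10; EF_Concept design = 10+7 = 17
ES_Prototype build = 10; EF_Prototype build = 10+15 = 25
ES_User testing = 10; EF_User testing = 10+14 = 24
ES_Tooling = max(EF_Prototype build=25, EF_User testing=24) = 25; EF_Tooling = 25+7 = 32
ES_Supplier sourcing = 10; EF_Supplier sourcing = 10+13 = 23
ES_Pilot run = max(EF_Market research=10, EF_User testing=24) = 24; EF_Pilot run = 24+7 = 31
ES_QA = 23; EF_QA = 23+11 = 34
ES_Packaging design = 25; EF_Packaging design = 25+6 = 31
ES_Regulatory filing = max(EF_Concept design=17, EF_User testing=24, EF_Tooling=32, EF_Pilot run=31, EF_QA=34, EF_Packaging design=31) = 34; EF_Regulatory filing = 34+7 = 41
Expected project duration μ = 41 days. Critical path: Market research → Supplier sourcing → QA → Regulatory filing.

Variance along critical path = 9.000 + 9.000 + 2.778 + 4.000 = 24.778
σ = √24.778 = 4.978 days

4.98 days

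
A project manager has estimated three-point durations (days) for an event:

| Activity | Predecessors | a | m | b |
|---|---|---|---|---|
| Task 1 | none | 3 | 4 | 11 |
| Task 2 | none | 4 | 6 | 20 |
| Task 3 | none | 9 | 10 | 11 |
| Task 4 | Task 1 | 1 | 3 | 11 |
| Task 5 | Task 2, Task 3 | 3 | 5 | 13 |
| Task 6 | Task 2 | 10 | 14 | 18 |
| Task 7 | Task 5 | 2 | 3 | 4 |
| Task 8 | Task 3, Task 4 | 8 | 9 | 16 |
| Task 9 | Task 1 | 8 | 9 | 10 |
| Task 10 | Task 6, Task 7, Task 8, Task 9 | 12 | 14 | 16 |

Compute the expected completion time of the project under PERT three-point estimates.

te_Task 1 = (3 + 4·4 + 11)/6 = 30/6 = 5
te_Task 2 = (4 + 4·6 + 20)/6 = 48/6 = 8
te_Task 3 = (9 + 4·10 + 11)/6 = 60/6 = 10
te_Task 4 = (1 + 4·3 + 11)/6 = 24/6 = 4
te_Task 5 = (3 + 4·5 + 13)/6 = 36/6 = 6
te_Task 6 = (10 + 4·14 + 18)/6 = 84/6 = 14
te_Task 7 = (2 + 4·3 + 4)/6 = 18/6 = 3
te_Task 8 = (8 + 4·9 + 16)/6 = 60/6 = 10
te_Task 9 = (8 + 4·9 + 10)/6 = 54/6 = 9
te_Task 10 = (12 + 4·14 + 16)/6 = 84/6 = 14

Forward pass:
ES_Task 1 = 0; EF_Task 1 = 5
ES_Task 2 = 0; EF_Task 2 = 8
ES_Task 3 = 0; EF_Task 3 = 10
ES_Task 4 = 5; EF_Task 4 = 5+4 = 9
ES_Task 5 = max(EF_Task 2=8, EF_Task 3=10) = 10; EF_Task 5 = 10+6 = 16
ES_Task 6 = 8; EF_Task 6 = 8+14 = 22
ES_Task 7 = 16; EF_Task 7 = 16+3 = 19
ES_Task 8 = max(EF_Task 3=10, EF_Task 4=9) = 10; EF_Task 8 = 10+10 = 20
ES_Task 9 = 5; EF_Task 9 = 5+9 = 14
ES_Task 10 = max(EF_Task 6=22, EF_Task 7=19, EF_Task 8=20, EF_Task 9=14) = 22; EF_Task 10 = 22+14 = 36
Expected project duration μ = 36 days. Critical path: Task 2 → Task 6 → Task 10.

36 days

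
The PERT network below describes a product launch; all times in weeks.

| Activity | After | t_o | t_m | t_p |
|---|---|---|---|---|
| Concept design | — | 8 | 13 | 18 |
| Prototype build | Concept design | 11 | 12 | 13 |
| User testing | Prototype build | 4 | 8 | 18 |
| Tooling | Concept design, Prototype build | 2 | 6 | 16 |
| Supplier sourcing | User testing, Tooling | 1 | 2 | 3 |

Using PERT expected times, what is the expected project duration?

36 weeks

te_Concept design = (8 + 4·13 + 18)/6 = 78/6 = 13
te_Prototype build = (11 + 4·12 + 13)/6 = 72/6 = 12
te_User testing = (4 + 4·8 + 18)/6 = 54/6 = 9
te_Tooling = (2 + 4·6 + 16)/6 = 42/6 = 7
te_Supplier sourcing = (1 + 4·2 + 3)/6 = 12/6 = 2

Forward pass:
ES_Concept design = 0; EF_Concept design = 13
ES_Prototype build = 13; EF_Prototype build = 13+12 = 25
ES_User testing = 25; EF_User testing = 25+9 = 34
ES_Tooling = max(EF_Concept design=13, EF_Prototype build=25) = 25; EF_Tooling = 25+7 = 32
ES_Supplier sourcing = max(EF_User testing=34, EF_Tooling=32) = 34; EF_Supplier sourcing = 34+2 = 36
Expected project duration μ = 36 weeks. Critical path: Concept design → Prototype build → User testing → Supplier sourcing.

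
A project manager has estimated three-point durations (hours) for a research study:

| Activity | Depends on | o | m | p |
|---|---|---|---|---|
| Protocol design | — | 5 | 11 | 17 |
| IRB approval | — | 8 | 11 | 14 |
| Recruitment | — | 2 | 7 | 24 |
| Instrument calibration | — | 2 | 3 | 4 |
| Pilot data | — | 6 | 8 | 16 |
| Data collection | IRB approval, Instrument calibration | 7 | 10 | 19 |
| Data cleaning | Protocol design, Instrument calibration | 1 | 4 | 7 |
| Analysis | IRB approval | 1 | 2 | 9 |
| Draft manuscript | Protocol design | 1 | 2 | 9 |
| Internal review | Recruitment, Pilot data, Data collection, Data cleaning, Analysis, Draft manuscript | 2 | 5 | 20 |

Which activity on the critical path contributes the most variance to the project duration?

Internal review

te_Protocol design = (5 + 4·11 + 17)/6 = 66/6 = 11; σ²_Protocol design = ((17−5)/6)² = 4.000
te_IRB approval = (8 + 4·11 + 14)/6 = 66/6 = 11; σ²_IRB approval = ((14−8)/6)² = 1.000
te_Recruitment = (2 + 4·7 + 24)/6 = 54/6 = 9; σ²_Recruitment = ((24−2)/6)² = 13.444
te_Instrument calibration = (2 + 4·3 + 4)/6 = 18/6 = 3; σ²_Instrument calibration = ((4−2)/6)² = 0.111
te_Pilot data = (6 + 4·8 + 16)/6 = 54/6 = 9; σ²_Pilot data = ((16−6)/6)² = 2.778
te_Data collection = (7 + 4·10 + 19)/6 = 66/6 = 11; σ²_Data collection = ((19−7)/6)² = 4.000
te_Data cleaning = (1 + 4·4 + 7)/6 = 24/6 = 4; σ²_Data cleaning = ((7−1)/6)² = 1.000
te_Analysis = (1 + 4·2 + 9)/6 = 18/6 = 3; σ²_Analysis = ((9−1)/6)² = 1.778
te_Draft manuscript = (1 + 4·2 + 9)/6 = 18/6 = 3; σ²_Draft manuscript = ((9−1)/6)² = 1.778
te_Internal review = (2 + 4·5 + 20)/6 = 42/6 = 7; σ²_Internal review = ((20−2)/6)² = 9.000

Forward pass:
ES_Protocol design = 0; EF_Protocol design = 11
ES_IRB approval = 0; EF_IRB approval = 11
ES_Recruitment = 0; EF_Recruitment = 9
ES_Instrument calibration = 0; EF_Instrument calibration = 3
ES_Pilot data = 0; EF_Pilot data = 9
ES_Data collection = max(EF_IRB approval=11, EF_Instrument calibration=3) = 11; EF_Data collection = 11+11 = 22
ES_Data cleaning = max(EF_Protocol design=11, EF_Instrument calibration=3) = 11; EF_Data cleaning = 11+4 = 15
ES_Analysis = 11; EF_Analysis = 11+3 = 14
ES_Draft manuscript = 11; EF_Draft manuscript = 11+3 = 14
ES_Internal review = max(EF_Recruitment=9, EF_Pilot data=9, EF_Data collection=22, EF_Data cleaning=15, EF_Analysis=14, EF_Draft manuscript=14) = 22; EF_Internal review = 22+7 = 29
Expected project duration μ = 29 hours. Critical path: IRB approval → Data collection → Internal review.

Variances on critical path: σ²_IRB approval=1.000, σ²_Data collection=4.000, σ²_Internal review=9.000.
Largest is σ²_Internal review = 9.000.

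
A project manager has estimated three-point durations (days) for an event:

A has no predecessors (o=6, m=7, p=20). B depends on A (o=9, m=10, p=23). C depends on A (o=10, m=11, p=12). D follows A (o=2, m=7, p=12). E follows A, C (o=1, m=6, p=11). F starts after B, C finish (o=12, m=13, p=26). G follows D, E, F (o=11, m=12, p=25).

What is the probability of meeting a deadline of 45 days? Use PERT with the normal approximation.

te_A = (6 + 4·7 + 20)/6 = 54/6 = 9; σ²_A = ((20−6)/6)² = 5.444
te_B = (9 + 4·10 + 23)/6 = 72/6 = 12; σ²_B = ((23−9)/6)² = 5.444
te_C = (10 + 4·11 + 12)/6 = 66/6 = 11; σ²_C = ((12−10)/6)² = 0.111
te_D = (2 + 4·7 + 12)/6 = 42/6 = 7; σ²_D = ((12−2)/6)² = 2.778
te_E = (1 + 4·6 + 11)/6 = 36/6 = 6; σ²_E = ((11−1)/6)² = 2.778
te_F = (12 + 4·13 + 26)/6 = 90/6 = 15; σ²_F = ((26−12)/6)² = 5.444
te_G = (11 + 4·12 + 25)/6 = 84/6 = 14; σ²_G = ((25−11)/6)² = 5.444

Forward pass:
ES_A = 0; EF_A = 9
ES_B = 9; EF_B = 9+12 = 21
ES_C = 9; EF_C = 9+11 = 20
ES_D = 9; EF_D = 9+7 = 16
ES_E = max(EF_A=9, EF_C=20) = 20; EF_E = 20+6 = 26
ES_F = max(EF_B=21, EF_C=20) = 21; EF_F = 21+15 = 36
ES_G = max(EF_D=16, EF_E=26, EF_F=36) = 36; EF_G = 36+14 = 50
Expected project duration μ = 50 days. Critical path: A → B → F → G.

Variance along critical path = 5.444 + 5.444 + 5.444 + 5.444 = 21.778; σ = √21.778 = 4.667 days.
Z = (45 − 50) / 4.667 = -1.071
P(T ≤ 45) = Φ(-1.071) ≈ 0.142

0.142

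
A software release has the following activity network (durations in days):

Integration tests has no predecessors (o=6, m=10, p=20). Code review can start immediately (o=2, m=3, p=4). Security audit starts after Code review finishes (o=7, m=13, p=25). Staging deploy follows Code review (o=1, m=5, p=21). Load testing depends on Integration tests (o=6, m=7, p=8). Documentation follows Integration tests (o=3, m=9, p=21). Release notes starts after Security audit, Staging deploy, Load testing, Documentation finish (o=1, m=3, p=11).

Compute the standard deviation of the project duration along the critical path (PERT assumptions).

te_Integration tests = (6 + 4·10 + 20)/6 = 66/6 = 11; σ²_Integration tests = ((20−6)/6)² = 5.444
te_Code review = (2 + 4·3 + 4)/6 = 18/6 = 3; σ²_Code review = ((4−2)/6)² = 0.111
te_Security audit = (7 + 4·13 + 25)/6 = 84/6 = 14; σ²_Security audit = ((25−7)/6)² = 9.000
te_Staging deploy = (1 + 4·5 + 21)/6 = 42/6 = 7; σ²_Staging deploy = ((21−1)/6)² = 11.111
te_Load testing = (6 + 4·7 + 8)/6 = 42/6 = 7; σ²_Load testing = ((8−6)/6)² = 0.111
te_Documentation = (3 + 4·9 + 21)/6 = 60/6 = 10; σ²_Documentation = ((21−3)/6)² = 9.000
te_Release notes = (1 + 4·3 + 11)/6 = 24/6 = 4; σ²_Release notes = ((11−1)/6)² = 2.778

Forward pass:
ES_Integration tests = 0; EF_Integration tests = 11
ES_Code review = 0; EF_Code review = 3
ES_Security audit = 3; EF_Security audit = 3+14 = 17
ES_Staging deploy = 3; EF_Staging deploy = 3+7 = 10
ES_Load testing = 11; EF_Load testing = 11+7 = 18
ES_Documentation = 11; EF_Documentation = 11+10 = 21
ES_Release notes = max(EF_Security audit=17, EF_Staging deploy=10, EF_Load testing=18, EF_Documentation=21) = 21; EF_Release notes = 21+4 = 25
Expected project duration μ = 25 days. Critical path: Integration tests → Documentation → Release notes.

Variance along critical path = 5.444 + 9.000 + 2.778 = 17.222
σ = √17.222 = 4.150 days

4.15 days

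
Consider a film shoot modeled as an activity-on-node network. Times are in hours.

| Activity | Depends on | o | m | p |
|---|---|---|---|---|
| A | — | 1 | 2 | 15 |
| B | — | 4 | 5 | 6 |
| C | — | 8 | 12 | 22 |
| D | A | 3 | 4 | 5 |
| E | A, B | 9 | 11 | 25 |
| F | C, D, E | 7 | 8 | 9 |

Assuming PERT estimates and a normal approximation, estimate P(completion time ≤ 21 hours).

te_A = (1 + 4·2 + 15)/6 = 24/6 = 4; σ²_A = ((15−1)/6)² = 5.444
te_B = (4 + 4·5 + 6)/6 = 30/6 = 5; σ²_B = ((6−4)/6)² = 0.111
te_C = (8 + 4·12 + 22)/6 = 78/6 = 13; σ²_C = ((22−8)/6)² = 5.444
te_D = (3 + 4·4 + 5)/6 = 24/6 = 4; σ²_D = ((5−3)/6)² = 0.111
te_E = (9 + 4·11 + 25)/6 = 78/6 = 13; σ²_E = ((25−9)/6)² = 7.111
te_F = (7 + 4·8 + 9)/6 = 48/6 = 8; σ²_F = ((9−7)/6)² = 0.111

Forward pass:
ES_A = 0; EF_A = 4
ES_B = 0; EF_B = 5
ES_C = 0; EF_C = 13
ES_D = 4; EF_D = 4+4 = 8
ES_E = max(EF_A=4, EF_B=5) = 5; EF_E = 5+13 = 18
ES_F = max(EF_C=13, EF_D=8, EF_E=18) = 18; EF_F = 18+8 = 26
Expected project duration μ = 26 hours. Critical path: B → E → F.

Variance along critical path = 0.111 + 7.111 + 0.111 = 7.333; σ = √7.333 = 2.708 hours.
Z = (21 − 26) / 2.708 = -1.846
P(T ≤ 21) = Φ(-1.846) ≈ 0.032

0.032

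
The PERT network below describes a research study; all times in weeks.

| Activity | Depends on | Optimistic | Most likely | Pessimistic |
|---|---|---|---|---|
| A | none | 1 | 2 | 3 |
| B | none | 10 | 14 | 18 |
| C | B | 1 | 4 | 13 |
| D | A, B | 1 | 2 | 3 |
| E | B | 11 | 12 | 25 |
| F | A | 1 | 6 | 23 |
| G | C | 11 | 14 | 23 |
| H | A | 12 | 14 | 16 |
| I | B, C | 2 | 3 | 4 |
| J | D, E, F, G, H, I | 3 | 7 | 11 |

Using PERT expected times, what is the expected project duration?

te_A = (1 + 4·2 + 3)/6 = 12/6 = 2
te_B = (10 + 4·14 + 18)/6 = 84/6 = 14
te_C = (1 + 4·4 + 13)/6 = 30/6 = 5
te_D = (1 + 4·2 + 3)/6 = 12/6 = 2
te_E = (11 + 4·12 + 25)/6 = 84/6 = 14
te_F = (1 + 4·6 + 23)/6 = 48/6 = 8
te_G = (11 + 4·14 + 23)/6 = 90/6 = 15
te_H = (12 + 4·14 + 16)/6 = 84/6 = 14
te_I = (2 + 4·3 + 4)/6 = 18/6 = 3
te_J = (3 + 4·7 + 11)/6 = 42/6 = 7

Forward pass:
ES_A = 0; EF_A = 2
ES_B = 0; EF_B = 14
ES_C = 14; EF_C = 14+5 = 19
ES_D = max(EF_A=2, EF_B=14) = 14; EF_D = 14+2 = 16
ES_E = 14; EF_E = 14+14 = 28
ES_F = 2; EF_F = 2+8 = 10
ES_G = 19; EF_G = 19+15 = 34
ES_H = 2; EF_H = 2+14 = 16
ES_I = max(EF_B=14, EF_C=19) = 19; EF_I = 19+3 = 22
ES_J = max(EF_D=16, EF_E=28, EF_F=10, EF_G=34, EF_H=16, EF_I=22) = 34; EF_J = 34+7 = 41
Expected project duration μ = 41 weeks. Critical path: B → C → G → J.

41 weeks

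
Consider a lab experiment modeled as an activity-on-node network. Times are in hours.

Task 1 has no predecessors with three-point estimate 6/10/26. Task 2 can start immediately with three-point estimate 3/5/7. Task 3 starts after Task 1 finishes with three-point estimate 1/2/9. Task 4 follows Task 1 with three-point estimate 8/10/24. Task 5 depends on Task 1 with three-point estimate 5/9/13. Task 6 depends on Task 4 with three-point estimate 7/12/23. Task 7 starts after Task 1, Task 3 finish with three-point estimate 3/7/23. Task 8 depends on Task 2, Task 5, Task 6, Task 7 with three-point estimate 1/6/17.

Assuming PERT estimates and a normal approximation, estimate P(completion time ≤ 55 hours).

te_Task 1 = (6 + 4·10 + 26)/6 = 72/6 = 12; σ²_Task 1 = ((26−6)/6)² = 11.111
te_Task 2 = (3 + 4·5 + 7)/6 = 30/6 = 5; σ²_Task 2 = ((7−3)/6)² = 0.444
te_Task 3 = (1 + 4·2 + 9)/6 = 18/6 = 3; σ²_Task 3 = ((9−1)/6)² = 1.778
te_Task 4 = (8 + 4·10 + 24)/6 = 72/6 = 12; σ²_Task 4 = ((24−8)/6)² = 7.111
te_Task 5 = (5 + 4·9 + 13)/6 = 54/6 = 9; σ²_Task 5 = ((13−5)/6)² = 1.778
te_Task 6 = (7 + 4·12 + 23)/6 = 78/6 = 13; σ²_Task 6 = ((23−7)/6)² = 7.111
te_Task 7 = (3 + 4·7 + 23)/6 = 54/6 = 9; σ²_Task 7 = ((23−3)/6)² = 11.111
te_Task 8 = (1 + 4·6 + 17)/6 = 42/6 = 7; σ²_Task 8 = ((17−1)/6)² = 7.111

Forward pass:
ES_Task 1 = 0; EF_Task 1 = 12
ES_Task 2 = 0; EF_Task 2 = 5
ES_Task 3 = 12; EF_Task 3 = 12+3 = 15
ES_Task 4 = 12; EF_Task 4 = 12+12 = 24
ES_Task 5 = 12; EF_Task 5 = 12+9 = 21
ES_Task 6 = 24; EF_Task 6 = 24+13 = 37
ES_Task 7 = max(EF_Task 1=12, EF_Task 3=15) = 15; EF_Task 7 = 15+9 = 24
ES_Task 8 = max(EF_Task 2=5, EF_Task 5=21, EF_Task 6=37, EF_Task 7=24) = 37; EF_Task 8 = 37+7 = 44
Expected project duration μ = 44 hours. Critical path: Task 1 → Task 4 → Task 6 → Task 8.

Variance along critical path = 11.111 + 7.111 + 7.111 + 7.111 = 32.444; σ = √32.444 = 5.696 hours.
Z = (55 − 44) / 5.696 = 1.931
P(T ≤ 55) = Φ(1.931) ≈ 0.973

0.973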